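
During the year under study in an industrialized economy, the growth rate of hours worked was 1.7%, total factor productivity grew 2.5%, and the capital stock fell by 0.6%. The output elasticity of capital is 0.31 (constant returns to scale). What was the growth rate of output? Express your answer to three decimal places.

Labor's share = 1 − 0.31 = 0.69.
The capital stock: 0.31 × (-0.6) = -0.186 pp.
Hours worked: 0.69 × 1.7 = 1.173 pp.
Output growth = 2.5 + 0.987 = 3.487%.

3.487%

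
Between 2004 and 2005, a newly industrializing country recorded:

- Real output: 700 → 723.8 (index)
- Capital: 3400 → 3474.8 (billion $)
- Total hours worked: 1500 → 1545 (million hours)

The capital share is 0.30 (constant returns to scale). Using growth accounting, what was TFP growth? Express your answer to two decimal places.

TFP growth was 0.64%.

Real output growth = (723.8 − 700) / 700 = 3.4%.
Capital growth = (3474.8 − 3400) / 3400 = 2.2%.
Total hours worked growth = (1545 − 1500) / 1500 = 3%.
Labor's share = 1 − 0.3 = 0.7.
Capital: 0.3 × 2.2 = 0.66 pp.
Total hours worked: 0.7 × 3 = 2.1 pp.
TFP growth = 3.4 − 2.76 = 0.64%.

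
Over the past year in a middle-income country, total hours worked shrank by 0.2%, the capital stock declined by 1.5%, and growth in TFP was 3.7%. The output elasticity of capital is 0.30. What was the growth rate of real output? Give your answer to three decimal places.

Labor's share = 1 − 0.3 = 0.7.
The capital stock: 0.3 × (-1.5) = -0.45 pp.
Total hours worked: 0.7 × (-0.2) = -0.14 pp.
Output growth = 3.7 + (-0.59) = 3.11%.

3.110%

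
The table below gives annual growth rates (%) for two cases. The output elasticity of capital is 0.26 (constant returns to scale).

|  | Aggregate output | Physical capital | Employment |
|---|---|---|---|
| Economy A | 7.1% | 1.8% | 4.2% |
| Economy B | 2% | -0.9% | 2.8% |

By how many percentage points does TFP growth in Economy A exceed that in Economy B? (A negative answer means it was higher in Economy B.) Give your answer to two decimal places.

Labor's share = 1 − 0.26 = 0.74.
Economy A: TFP = 7.1 − 0.468 − 3.108 = 3.524%.
Economy B: TFP = 2 + 0.234 − 2.072 = 0.162%.
Difference = 3.524 − (0.162) = 3.362 pp.

3.36 percentage points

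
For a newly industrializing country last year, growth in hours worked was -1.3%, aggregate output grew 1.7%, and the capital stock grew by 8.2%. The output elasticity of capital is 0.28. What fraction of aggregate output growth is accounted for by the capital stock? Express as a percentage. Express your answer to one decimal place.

The capital stock contributed 0.28 × 8.2 = 2.296 pp.
Share of growth = 2.296 / 1.7 × 100 = 135.059%.

The capital stock accounted for 135.1% of growth.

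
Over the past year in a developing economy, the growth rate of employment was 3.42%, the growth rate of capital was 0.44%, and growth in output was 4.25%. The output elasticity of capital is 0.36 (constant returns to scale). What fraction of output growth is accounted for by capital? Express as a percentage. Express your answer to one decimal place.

Capital accounted for 3.7% of growth.

Capital contributed 0.36 × 0.44 = 0.1584 pp.
Share of growth = 0.1584 / 4.25 × 100 = 3.727%.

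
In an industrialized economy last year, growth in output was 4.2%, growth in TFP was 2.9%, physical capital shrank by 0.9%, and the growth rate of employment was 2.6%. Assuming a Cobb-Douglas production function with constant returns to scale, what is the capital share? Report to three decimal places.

The capital share is 0.371.

gY = gA + α·gK + (1−α)·gL, so gY − gA − gL = α(gK − gL).
4.2 − 2.9 − 2.6 = α × (-0.9 − 2.6).
-1.3 = -3.5 α, so α = 0.37143.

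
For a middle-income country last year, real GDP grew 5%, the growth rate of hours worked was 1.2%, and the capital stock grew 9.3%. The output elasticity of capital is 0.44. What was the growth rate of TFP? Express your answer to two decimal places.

0.24%

Labor's share = 1 − 0.44 = 0.56.
The capital stock: 0.44 × 9.3 = 4.092 pp.
Hours worked: 0.56 × 1.2 = 0.672 pp.
TFP growth = 5 − 4.764 = 0.236%.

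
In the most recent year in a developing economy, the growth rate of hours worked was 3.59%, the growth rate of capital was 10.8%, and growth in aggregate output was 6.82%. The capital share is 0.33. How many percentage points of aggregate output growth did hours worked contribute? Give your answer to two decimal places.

Labor's share = 1 − 0.33 = 0.67.
Contribution = share × growth = 0.67 × 3.59 = 2.4053 pp.

2.41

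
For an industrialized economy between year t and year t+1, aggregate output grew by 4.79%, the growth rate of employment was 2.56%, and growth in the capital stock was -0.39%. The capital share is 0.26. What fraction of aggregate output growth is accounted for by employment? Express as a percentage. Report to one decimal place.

Labor's share = 1 − 0.26 = 0.74.
Employment contributed 0.74 × 2.56 = 1.8944 pp.
Share of growth = 1.8944 / 4.79 × 100 = 39.549%.

39.5%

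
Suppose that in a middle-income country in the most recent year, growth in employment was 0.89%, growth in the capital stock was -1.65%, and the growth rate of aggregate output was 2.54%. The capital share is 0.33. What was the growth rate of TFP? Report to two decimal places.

Labor's share = 1 − 0.33 = 0.67.
The capital stock: 0.33 × (-1.65) = -0.5445 pp.
Employment: 0.67 × 0.89 = 0.5963 pp.
TFP growth = 2.54 − 0.0518 = 2.4882%.

2.49%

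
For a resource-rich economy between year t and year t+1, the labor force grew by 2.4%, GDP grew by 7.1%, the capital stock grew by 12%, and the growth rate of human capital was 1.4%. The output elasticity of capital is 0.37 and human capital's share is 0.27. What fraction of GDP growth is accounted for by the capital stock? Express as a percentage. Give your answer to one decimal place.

62.5%

The capital stock contributed 0.37 × 12 = 4.44 pp.
Share of growth = 4.44 / 7.1 × 100 = 62.535%.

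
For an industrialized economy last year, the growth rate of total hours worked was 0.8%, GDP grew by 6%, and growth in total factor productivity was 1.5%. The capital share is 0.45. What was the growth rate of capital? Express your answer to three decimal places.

9.022%

Labor's share = 1 − 0.45 = 0.55.
gY = gA + 0.55×0.8 + 0.45×g.
0.45×g = 6 − 1.5 − 0.44 = 4.06.
g = 4.06 / 0.45 = 9.02222%.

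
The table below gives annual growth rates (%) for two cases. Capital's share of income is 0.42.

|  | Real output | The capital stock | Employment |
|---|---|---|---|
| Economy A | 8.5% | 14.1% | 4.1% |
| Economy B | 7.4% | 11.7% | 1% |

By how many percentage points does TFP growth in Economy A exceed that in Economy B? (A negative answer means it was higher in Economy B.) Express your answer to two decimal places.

-1.71 percentage points

Labor's share = 1 − 0.42 = 0.58.
Economy A: TFP = 8.5 − 5.922 − 2.378 = 0.2%.
Economy B: TFP = 7.4 − 4.914 − 0.58 = 1.906%.
Difference = 0.2 − (1.906) = -1.706 pp.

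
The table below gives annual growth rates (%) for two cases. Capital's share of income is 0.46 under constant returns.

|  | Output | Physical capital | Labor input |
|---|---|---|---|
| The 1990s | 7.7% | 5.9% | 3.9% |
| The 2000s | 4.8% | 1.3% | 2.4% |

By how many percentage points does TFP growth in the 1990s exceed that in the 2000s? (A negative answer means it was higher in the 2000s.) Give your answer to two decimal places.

-0.03 percentage points

Labor's share = 1 − 0.46 = 0.54.
The 1990s: TFP = 7.7 − 2.714 − 2.106 = 2.88%.
The 2000s: TFP = 4.8 − 0.598 − 1.296 = 2.906%.
Difference = 2.88 − (2.906) = -0.026 pp.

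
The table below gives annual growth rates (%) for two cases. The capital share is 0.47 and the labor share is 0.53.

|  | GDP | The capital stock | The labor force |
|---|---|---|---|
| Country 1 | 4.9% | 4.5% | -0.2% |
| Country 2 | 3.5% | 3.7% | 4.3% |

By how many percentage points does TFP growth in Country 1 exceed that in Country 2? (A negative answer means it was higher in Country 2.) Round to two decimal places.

Labor's share = 1 − 0.47 = 0.53.
Country 1: TFP = 4.9 − 2.115 + 0.106 = 2.891%.
Country 2: TFP = 3.5 − 1.739 − 2.279 = -0.518%.
Difference = 2.891 − (-0.518) = 3.409 pp.

3.41 percentage points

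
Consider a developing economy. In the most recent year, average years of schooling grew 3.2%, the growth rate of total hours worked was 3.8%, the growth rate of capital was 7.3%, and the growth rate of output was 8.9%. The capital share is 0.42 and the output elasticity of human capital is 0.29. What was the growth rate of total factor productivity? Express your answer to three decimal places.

Labor's share = 1 − 0.42 − 0.29 = 0.29.
Capital: 0.42 × 7.3 = 3.066 pp.
Average years of schooling: 0.29 × 3.2 = 0.928 pp.
Total hours worked: 0.29 × 3.8 = 1.102 pp.
TFP growth = 8.9 − 5.096 = 3.804%.

Total factor productivity grew 3.804%.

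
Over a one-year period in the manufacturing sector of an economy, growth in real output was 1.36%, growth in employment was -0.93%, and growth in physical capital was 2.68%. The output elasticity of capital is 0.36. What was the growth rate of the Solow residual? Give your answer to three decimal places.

0.990%

Labor's share = 1 − 0.36 = 0.64.
Physical capital: 0.36 × 2.68 = 0.9648 pp.
Employment: 0.64 × (-0.93) = -0.5952 pp.
TFP growth = 1.36 − 0.3696 = 0.9904%.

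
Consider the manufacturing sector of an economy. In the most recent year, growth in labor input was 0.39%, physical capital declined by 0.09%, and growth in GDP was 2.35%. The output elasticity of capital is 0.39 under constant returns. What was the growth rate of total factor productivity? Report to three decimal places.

Labor's share = 1 − 0.39 = 0.61.
Physical capital: 0.39 × (-0.09) = -0.0351 pp.
Labor input: 0.61 × 0.39 = 0.2379 pp.
TFP growth = 2.35 − 0.2028 = 2.1472%.

Total factor productivity growth was 2.147%.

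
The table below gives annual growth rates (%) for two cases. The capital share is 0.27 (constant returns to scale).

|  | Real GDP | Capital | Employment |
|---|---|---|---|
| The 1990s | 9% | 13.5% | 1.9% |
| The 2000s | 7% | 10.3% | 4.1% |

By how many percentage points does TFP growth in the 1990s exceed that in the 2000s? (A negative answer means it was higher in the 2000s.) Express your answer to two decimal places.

Labor's share = 1 − 0.27 = 0.73.
The 1990s: TFP = 9 − 3.645 − 1.387 = 3.968%.
The 2000s: TFP = 7 − 2.781 − 2.993 = 1.226%.
Difference = 3.968 − (1.226) = 2.742 pp.

2.74 percentage points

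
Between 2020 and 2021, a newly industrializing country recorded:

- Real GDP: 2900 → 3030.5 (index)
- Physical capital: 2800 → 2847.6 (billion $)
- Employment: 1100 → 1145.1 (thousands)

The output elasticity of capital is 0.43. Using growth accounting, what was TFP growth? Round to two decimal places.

TFP grew 1.43%.

Real GDP growth = (3030.5 − 2900) / 2900 = 4.5%.
Physical capital growth = (2847.6 − 2800) / 2800 = 1.7%.
Employment growth = (1145.1 − 1100) / 1100 = 4.1%.
Labor's share = 1 − 0.43 = 0.57.
Physical capital: 0.43 × 1.7 = 0.731 pp.
Employment: 0.57 × 4.1 = 2.337 pp.
TFP growth = 4.5 − 3.068 = 1.432%.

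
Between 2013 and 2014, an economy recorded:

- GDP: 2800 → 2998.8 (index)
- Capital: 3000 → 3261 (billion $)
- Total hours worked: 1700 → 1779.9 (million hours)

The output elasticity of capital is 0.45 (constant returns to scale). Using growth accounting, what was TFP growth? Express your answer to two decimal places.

GDP growth = (2998.8 − 2800) / 2800 = 7.1%.
Capital growth = (3261 − 3000) / 3000 = 8.7%.
Total hours worked growth = (1779.9 − 1700) / 1700 = 4.7%.
Labor's share = 1 − 0.45 = 0.55.
Capital: 0.45 × 8.7 = 3.915 pp.
Total hours worked: 0.55 × 4.7 = 2.585 pp.
TFP growth = 7.1 − 6.5 = 0.6%.

0.60%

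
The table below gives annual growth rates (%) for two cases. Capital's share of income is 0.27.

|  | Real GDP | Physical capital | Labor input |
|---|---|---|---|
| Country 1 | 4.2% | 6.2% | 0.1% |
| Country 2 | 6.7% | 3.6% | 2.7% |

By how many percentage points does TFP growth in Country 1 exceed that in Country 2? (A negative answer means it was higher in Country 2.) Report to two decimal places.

-1.30 percentage points

Labor's share = 1 − 0.27 = 0.73.
Country 1: TFP = 4.2 − 1.674 − 0.073 = 2.453%.
Country 2: TFP = 6.7 − 0.972 − 1.971 = 3.757%.
Difference = 2.453 − (3.757) = -1.304 pp.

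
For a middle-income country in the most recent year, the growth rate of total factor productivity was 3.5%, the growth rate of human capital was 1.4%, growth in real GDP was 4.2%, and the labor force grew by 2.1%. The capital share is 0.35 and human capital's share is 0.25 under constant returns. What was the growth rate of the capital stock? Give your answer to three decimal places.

-1.400%

Labor's share = 1 − 0.35 − 0.25 = 0.4.
gY = gA + 0.25×1.4 + 0.4×2.1 + 0.35×g.
0.35×g = 4.2 − 3.5 − 1.19 = -0.49.
g = -0.49 / 0.35 = -1.4%.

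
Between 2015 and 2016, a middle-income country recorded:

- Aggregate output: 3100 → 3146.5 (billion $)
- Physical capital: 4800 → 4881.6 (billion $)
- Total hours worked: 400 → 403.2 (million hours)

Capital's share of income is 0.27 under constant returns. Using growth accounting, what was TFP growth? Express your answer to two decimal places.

TFP growth was 0.46%.

Aggregate output growth = (3146.5 − 3100) / 3100 = 1.5%.
Physical capital growth = (4881.6 − 4800) / 4800 = 1.7%.
Total hours worked growth = (403.2 − 400) / 400 = 0.8%.
Labor's share = 1 − 0.27 = 0.73.
Physical capital: 0.27 × 1.7 = 0.459 pp.
Total hours worked: 0.73 × 0.8 = 0.584 pp.
TFP growth = 1.5 − 1.043 = 0.457%.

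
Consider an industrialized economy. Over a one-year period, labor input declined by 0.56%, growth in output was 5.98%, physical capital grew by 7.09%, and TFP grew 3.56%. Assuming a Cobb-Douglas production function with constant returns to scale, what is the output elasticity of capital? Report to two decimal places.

gY = gA + α·gK + (1−α)·gL, so gY − gA − gL = α(gK − gL).
5.98 − 3.56 + 0.56 = α × (7.09 − (-0.56)).
2.98 = 7.65 α, so α = 0.3895.

0.39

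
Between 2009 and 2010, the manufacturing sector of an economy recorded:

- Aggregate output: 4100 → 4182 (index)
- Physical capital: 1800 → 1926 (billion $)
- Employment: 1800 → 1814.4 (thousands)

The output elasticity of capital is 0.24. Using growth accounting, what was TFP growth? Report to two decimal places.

Aggregate output growth = (4182 − 4100) / 4100 = 2%.
Physical capital growth = (1926 − 1800) / 1800 = 7%.
Employment growth = (1814.4 − 1800) / 1800 = 0.8%.
Labor's share = 1 − 0.24 = 0.76.
Physical capital: 0.24 × 7 = 1.68 pp.
Employment: 0.76 × 0.8 = 0.608 pp.
TFP growth = 2 − 2.288 = -0.288%.

-0.29%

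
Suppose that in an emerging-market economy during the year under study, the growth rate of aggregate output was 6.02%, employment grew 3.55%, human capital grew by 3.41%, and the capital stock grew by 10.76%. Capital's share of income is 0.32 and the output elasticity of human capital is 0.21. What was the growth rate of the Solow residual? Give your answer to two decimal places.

Labor's share = 1 − 0.32 − 0.21 = 0.47.
The capital stock: 0.32 × 10.76 = 3.4432 pp.
Human capital: 0.21 × 3.41 = 0.7161 pp.
Employment: 0.47 × 3.55 = 1.6685 pp.
TFP growth = 6.02 − 5.8278 = 0.1922%.

0.19%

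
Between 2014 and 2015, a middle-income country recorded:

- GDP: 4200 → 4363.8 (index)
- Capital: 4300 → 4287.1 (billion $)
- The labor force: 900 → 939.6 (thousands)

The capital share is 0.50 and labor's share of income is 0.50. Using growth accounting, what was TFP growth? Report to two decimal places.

TFP grew 1.85%.

GDP growth = (4363.8 − 4200) / 4200 = 3.9%.
Capital growth = (4287.1 − 4300) / 4300 = -0.3%.
The labor force growth = (939.6 − 900) / 900 = 4.4%.
Labor's share = 1 − 0.5 = 0.5.
Capital: 0.5 × (-0.3) = -0.15 pp.
The labor force: 0.5 × 4.4 = 2.2 pp.
TFP growth = 3.9 − 2.05 = 1.85%.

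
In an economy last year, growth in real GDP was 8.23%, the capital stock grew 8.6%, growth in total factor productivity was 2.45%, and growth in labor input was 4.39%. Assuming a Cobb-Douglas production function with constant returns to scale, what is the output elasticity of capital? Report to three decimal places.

gY = gA + α·gK + (1−α)·gL, so gY − gA − gL = α(gK − gL).
8.23 − 2.45 − 4.39 = α × (8.6 − 4.39).
1.39 = 4.21 α, so α = 0.33017.

The output elasticity of capital is 0.330.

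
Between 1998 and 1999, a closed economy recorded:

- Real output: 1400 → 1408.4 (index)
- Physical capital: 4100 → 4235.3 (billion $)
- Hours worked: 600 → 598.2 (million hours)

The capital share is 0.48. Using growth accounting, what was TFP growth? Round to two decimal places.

Real output growth = (1408.4 − 1400) / 1400 = 0.6%.
Physical capital growth = (4235.3 − 4100) / 4100 = 3.3%.
Hours worked growth = (598.2 − 600) / 600 = -0.3%.
Labor's share = 1 − 0.48 = 0.52.
Physical capital: 0.48 × 3.3 = 1.584 pp.
Hours worked: 0.52 × (-0.3) = -0.156 pp.
TFP growth = 0.6 − 1.428 = -0.828%.

-0.83%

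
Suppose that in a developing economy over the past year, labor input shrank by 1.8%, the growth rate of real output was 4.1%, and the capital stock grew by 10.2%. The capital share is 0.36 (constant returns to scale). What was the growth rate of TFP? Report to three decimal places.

1.580%

Labor's share = 1 − 0.36 = 0.64.
The capital stock: 0.36 × 10.2 = 3.672 pp.
Labor input: 0.64 × (-1.8) = -1.152 pp.
TFP growth = 4.1 − 2.52 = 1.58%.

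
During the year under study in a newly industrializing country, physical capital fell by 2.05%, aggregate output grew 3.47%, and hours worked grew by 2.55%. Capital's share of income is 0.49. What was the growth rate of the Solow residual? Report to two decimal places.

3.17%

Labor's share = 1 − 0.49 = 0.51.
Physical capital: 0.49 × (-2.05) = -1.0045 pp.
Hours worked: 0.51 × 2.55 = 1.3005 pp.
TFP growth = 3.47 − 0.296 = 3.174%.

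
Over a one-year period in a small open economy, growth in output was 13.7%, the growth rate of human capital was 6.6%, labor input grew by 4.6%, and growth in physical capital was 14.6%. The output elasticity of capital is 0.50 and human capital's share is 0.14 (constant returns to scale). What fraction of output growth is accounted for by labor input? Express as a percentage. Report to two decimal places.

Labor input accounted for 12.09% of growth.

Labor's share = 1 − 0.5 − 0.14 = 0.36.
Labor input contributed 0.36 × 4.6 = 1.656 pp.
Share of growth = 1.656 / 13.7 × 100 = 12.0876%.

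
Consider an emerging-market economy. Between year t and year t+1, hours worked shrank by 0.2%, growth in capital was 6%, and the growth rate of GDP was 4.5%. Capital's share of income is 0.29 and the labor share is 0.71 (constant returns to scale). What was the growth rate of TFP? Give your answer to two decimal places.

Labor's share = 1 − 0.29 = 0.71.
Capital: 0.29 × 6 = 1.74 pp.
Hours worked: 0.71 × (-0.2) = -0.142 pp.
TFP growth = 4.5 − 1.598 = 2.902%.

TFP grew 2.90%.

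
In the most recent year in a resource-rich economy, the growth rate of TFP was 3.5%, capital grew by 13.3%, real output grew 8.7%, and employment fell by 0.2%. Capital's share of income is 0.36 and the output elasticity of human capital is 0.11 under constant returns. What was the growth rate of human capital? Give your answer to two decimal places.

4.71%

Labor's share = 1 − 0.36 − 0.11 = 0.53.
gY = gA + 0.36×13.3 + 0.53×(-0.2) + 0.11×g.
0.11×g = 8.7 − 3.5 − 4.682 = 0.518.
g = 0.518 / 0.11 = 4.7091%.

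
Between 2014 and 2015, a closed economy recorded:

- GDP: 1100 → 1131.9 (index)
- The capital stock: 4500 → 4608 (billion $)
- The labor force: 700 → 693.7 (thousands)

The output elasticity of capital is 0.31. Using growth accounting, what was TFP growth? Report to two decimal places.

TFP grew 2.78%.

GDP growth = (1131.9 − 1100) / 1100 = 2.9%.
The capital stock growth = (4608 − 4500) / 4500 = 2.4%.
The labor force growth = (693.7 − 700) / 700 = -0.9%.
Labor's share = 1 − 0.31 = 0.69.
The capital stock: 0.31 × 2.4 = 0.744 pp.
The labor force: 0.69 × (-0.9) = -0.621 pp.
TFP growth = 2.9 − 0.123 = 2.777%.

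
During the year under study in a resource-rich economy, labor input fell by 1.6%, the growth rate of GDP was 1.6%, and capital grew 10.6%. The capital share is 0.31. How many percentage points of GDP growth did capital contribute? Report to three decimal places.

Contribution = share × growth = 0.31 × 10.6 = 3.286 pp.

3.286 percentage points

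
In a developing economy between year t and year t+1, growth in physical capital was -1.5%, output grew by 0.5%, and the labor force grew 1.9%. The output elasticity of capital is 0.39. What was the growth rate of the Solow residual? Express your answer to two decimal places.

-0.07%

Labor's share = 1 − 0.39 = 0.61.
Physical capital: 0.39 × (-1.5) = -0.585 pp.
The labor force: 0.61 × 1.9 = 1.159 pp.
TFP growth = 0.5 − 0.574 = -0.074%.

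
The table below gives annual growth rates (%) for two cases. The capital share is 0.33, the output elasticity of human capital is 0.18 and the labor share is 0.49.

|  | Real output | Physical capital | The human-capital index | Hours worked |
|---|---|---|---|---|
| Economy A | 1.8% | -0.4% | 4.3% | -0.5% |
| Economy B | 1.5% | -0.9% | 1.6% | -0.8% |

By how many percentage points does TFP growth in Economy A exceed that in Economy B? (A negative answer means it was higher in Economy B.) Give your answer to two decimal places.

-0.50 percentage points

Labor's share = 1 − 0.33 − 0.18 = 0.49.
Economy A: TFP = 1.8 + 0.132 − 0.774 + 0.245 = 1.403%.
Economy B: TFP = 1.5 + 0.297 − 0.288 + 0.392 = 1.901%.
Difference = 1.403 − (1.901) = -0.498 pp.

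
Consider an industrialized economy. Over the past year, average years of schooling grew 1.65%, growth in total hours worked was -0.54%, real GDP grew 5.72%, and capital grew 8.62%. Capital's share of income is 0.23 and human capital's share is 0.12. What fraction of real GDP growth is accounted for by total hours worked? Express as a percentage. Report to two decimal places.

Labor's share = 1 − 0.23 − 0.12 = 0.65.
Total hours worked contributed 0.65 × (-0.54) = -0.351 pp.
Share of growth = -0.351 / 5.72 × 100 = -6.1364%.

Total hours worked accounted for -6.14% of growth.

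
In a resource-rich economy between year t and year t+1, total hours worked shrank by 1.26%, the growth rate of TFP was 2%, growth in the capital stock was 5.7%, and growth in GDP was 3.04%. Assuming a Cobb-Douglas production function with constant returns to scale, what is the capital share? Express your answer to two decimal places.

gY = gA + α·gK + (1−α)·gL, so gY − gA − gL = α(gK − gL).
3.04 − 2 + 1.26 = α × (5.7 − (-1.26)).
2.3 = 6.96 α, so α = 0.3305.

α = 0.33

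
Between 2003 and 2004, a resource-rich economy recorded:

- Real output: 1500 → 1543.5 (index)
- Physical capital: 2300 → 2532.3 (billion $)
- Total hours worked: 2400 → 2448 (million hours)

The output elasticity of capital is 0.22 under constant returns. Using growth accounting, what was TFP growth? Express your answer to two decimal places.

-0.88%

Real output growth = (1543.5 − 1500) / 1500 = 2.9%.
Physical capital growth = (2532.3 − 2300) / 2300 = 10.1%.
Total hours worked growth = (2448 − 2400) / 2400 = 2%.
Labor's share = 1 − 0.22 = 0.78.
Physical capital: 0.22 × 10.1 = 2.222 pp.
Total hours worked: 0.78 × 2 = 1.56 pp.
TFP growth = 2.9 − 3.782 = -0.882%.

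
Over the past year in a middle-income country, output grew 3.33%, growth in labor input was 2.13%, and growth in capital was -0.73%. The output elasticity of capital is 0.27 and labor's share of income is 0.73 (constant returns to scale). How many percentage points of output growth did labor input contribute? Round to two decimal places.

Labor's share = 1 − 0.27 = 0.73.
Contribution = share × growth = 0.73 × 2.13 = 1.5549 pp.

1.55 percentage points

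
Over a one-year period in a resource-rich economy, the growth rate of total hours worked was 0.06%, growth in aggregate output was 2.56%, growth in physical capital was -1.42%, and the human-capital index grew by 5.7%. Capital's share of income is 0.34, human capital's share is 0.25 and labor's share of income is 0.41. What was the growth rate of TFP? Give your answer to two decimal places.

Labor's share = 1 − 0.34 − 0.25 = 0.41.
Physical capital: 0.34 × (-1.42) = -0.4828 pp.
The human-capital index: 0.25 × 5.7 = 1.425 pp.
Total hours worked: 0.41 × 0.06 = 0.0246 pp.
TFP growth = 2.56 − 0.9668 = 1.5932%.

TFP growth was 1.59%.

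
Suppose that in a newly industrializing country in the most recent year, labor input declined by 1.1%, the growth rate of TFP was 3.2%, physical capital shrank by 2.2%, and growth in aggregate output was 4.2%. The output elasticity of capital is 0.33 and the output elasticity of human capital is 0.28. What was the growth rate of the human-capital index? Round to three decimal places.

7.696%

Labor's share = 1 − 0.33 − 0.28 = 0.39.
gY = gA + 0.33×(-2.2) + 0.39×(-1.1) + 0.28×g.
0.28×g = 4.2 − 3.2 + 1.155 = 2.155.
g = 2.155 / 0.28 = 7.69643%.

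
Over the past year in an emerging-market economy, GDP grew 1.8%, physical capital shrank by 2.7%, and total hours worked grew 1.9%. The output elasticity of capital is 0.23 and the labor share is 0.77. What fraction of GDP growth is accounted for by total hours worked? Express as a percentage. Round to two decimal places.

Labor's share = 1 − 0.23 = 0.77.
Total hours worked contributed 0.77 × 1.9 = 1.463 pp.
Share of growth = 1.463 / 1.8 × 100 = 81.2778%.

Total hours worked accounted for 81.28% of growth.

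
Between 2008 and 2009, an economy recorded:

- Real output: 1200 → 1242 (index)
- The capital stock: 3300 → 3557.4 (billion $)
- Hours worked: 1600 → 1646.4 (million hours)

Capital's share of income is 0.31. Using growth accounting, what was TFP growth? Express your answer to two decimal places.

Real output growth = (1242 − 1200) / 1200 = 3.5%.
The capital stock growth = (3557.4 − 3300) / 3300 = 7.8%.
Hours worked growth = (1646.4 − 1600) / 1600 = 2.9%.
Labor's share = 1 − 0.31 = 0.69.
The capital stock: 0.31 × 7.8 = 2.418 pp.
Hours worked: 0.69 × 2.9 = 2.001 pp.
TFP growth = 3.5 − 4.419 = -0.919%.

-0.92%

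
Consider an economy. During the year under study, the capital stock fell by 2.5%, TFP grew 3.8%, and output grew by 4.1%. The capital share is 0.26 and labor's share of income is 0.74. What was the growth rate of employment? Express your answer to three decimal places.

Labor's share = 1 − 0.26 = 0.74.
gY = gA + 0.26×(-2.5) + 0.74×g.
0.74×g = 4.1 − 3.8 + 0.65 = 0.95.
g = 0.95 / 0.74 = 1.28378%.

Employment grew 1.284%.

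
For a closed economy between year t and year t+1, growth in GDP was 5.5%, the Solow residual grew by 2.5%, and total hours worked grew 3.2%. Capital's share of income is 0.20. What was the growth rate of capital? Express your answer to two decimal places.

Labor's share = 1 − 0.2 = 0.8.
gY = gA + 0.8×3.2 + 0.2×g.
0.2×g = 5.5 − 2.5 − 2.56 = 0.44.
g = 0.44 / 0.2 = 2.2%.

Capital growth was 2.20%.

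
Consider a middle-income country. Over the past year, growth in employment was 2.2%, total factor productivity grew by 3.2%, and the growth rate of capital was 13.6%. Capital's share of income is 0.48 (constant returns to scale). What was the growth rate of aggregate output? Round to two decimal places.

10.87%

Labor's share = 1 − 0.48 = 0.52.
Capital: 0.48 × 13.6 = 6.528 pp.
Employment: 0.52 × 2.2 = 1.144 pp.
Output growth = 3.2 + 7.672 = 10.872%.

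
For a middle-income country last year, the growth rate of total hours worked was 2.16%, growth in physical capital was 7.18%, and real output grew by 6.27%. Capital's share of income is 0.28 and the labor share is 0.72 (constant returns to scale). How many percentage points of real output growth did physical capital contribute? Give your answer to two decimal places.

Contribution = share × growth = 0.28 × 7.18 = 2.0104 pp.

2.01 percentage points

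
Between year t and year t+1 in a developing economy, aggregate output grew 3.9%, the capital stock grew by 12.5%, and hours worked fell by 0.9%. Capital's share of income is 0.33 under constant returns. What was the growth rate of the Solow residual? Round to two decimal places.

0.38%

Labor's share = 1 − 0.33 = 0.67.
The capital stock: 0.33 × 12.5 = 4.125 pp.
Hours worked: 0.67 × (-0.9) = -0.603 pp.
TFP growth = 3.9 − 3.522 = 0.378%.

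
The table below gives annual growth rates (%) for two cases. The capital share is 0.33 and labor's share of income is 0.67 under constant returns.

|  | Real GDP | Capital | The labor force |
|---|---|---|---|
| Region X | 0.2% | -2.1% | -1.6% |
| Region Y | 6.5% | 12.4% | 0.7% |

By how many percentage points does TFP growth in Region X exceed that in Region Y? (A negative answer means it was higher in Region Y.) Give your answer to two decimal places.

0.03 percentage points

Labor's share = 1 − 0.33 = 0.67.
Region X: TFP = 0.2 + 0.693 + 1.072 = 1.965%.
Region Y: TFP = 6.5 − 4.092 − 0.469 = 1.939%.
Difference = 1.965 − (1.939) = 0.026 pp.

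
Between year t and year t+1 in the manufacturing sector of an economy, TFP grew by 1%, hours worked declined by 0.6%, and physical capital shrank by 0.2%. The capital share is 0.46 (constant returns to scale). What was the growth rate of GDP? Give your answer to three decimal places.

Labor's share = 1 − 0.46 = 0.54.
Physical capital: 0.46 × (-0.2) = -0.092 pp.
Hours worked: 0.54 × (-0.6) = -0.324 pp.
Output growth = 1 + (-0.416) = 0.584%.

0.584%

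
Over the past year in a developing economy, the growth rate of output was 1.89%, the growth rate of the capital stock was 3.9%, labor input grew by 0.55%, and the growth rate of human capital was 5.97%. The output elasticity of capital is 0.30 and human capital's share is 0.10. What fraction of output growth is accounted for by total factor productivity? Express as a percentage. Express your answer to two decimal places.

Labor's share = 1 − 0.3 − 0.1 = 0.6.
The capital stock: 0.3 × 3.9 = 1.17 pp.
Human capital: 0.1 × 5.97 = 0.597 pp.
Labor input: 0.6 × 0.55 = 0.33 pp.
TFP growth = 1.89 − 2.097 = -0.207%.
TFP share of growth = -0.207 / 1.89 × 100 = -10.9524%.

-10.95%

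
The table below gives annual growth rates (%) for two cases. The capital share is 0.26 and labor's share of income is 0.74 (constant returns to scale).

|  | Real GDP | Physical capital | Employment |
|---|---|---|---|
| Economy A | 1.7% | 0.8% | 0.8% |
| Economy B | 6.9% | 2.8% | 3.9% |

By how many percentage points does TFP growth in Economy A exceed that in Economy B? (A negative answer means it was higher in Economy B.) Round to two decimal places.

-2.39 percentage points

Labor's share = 1 − 0.26 = 0.74.
Economy A: TFP = 1.7 − 0.208 − 0.592 = 0.9%.
Economy B: TFP = 6.9 − 0.728 − 2.886 = 3.286%.
Difference = 0.9 − (3.286) = -2.386 pp.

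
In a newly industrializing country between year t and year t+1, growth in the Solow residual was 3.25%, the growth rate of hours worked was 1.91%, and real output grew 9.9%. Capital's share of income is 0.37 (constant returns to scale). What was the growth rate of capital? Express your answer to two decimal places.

Labor's share = 1 − 0.37 = 0.63.
gY = gA + 0.63×1.91 + 0.37×g.
0.37×g = 9.9 − 3.25 − 1.2033 = 5.4467.
g = 5.4467 / 0.37 = 14.7208%.

14.72%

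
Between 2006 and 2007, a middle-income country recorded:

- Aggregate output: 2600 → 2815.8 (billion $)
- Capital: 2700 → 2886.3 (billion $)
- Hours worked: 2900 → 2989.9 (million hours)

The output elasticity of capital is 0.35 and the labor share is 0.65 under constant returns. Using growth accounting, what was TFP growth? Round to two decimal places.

TFP growth was 3.87%.

Aggregate output growth = (2815.8 − 2600) / 2600 = 8.3%.
Capital growth = (2886.3 − 2700) / 2700 = 6.9%.
Hours worked growth = (2989.9 − 2900) / 2900 = 3.1%.
Labor's share = 1 − 0.35 = 0.65.
Capital: 0.35 × 6.9 = 2.415 pp.
Hours worked: 0.65 × 3.1 = 2.015 pp.
TFP growth = 8.3 − 4.43 = 3.87%.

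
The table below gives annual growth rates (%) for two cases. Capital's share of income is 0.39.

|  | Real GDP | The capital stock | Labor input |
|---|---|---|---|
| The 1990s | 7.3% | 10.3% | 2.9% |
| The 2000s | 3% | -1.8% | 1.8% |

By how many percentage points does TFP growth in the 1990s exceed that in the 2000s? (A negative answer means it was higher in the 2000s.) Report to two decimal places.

Labor's share = 1 − 0.39 = 0.61.
The 1990s: TFP = 7.3 − 4.017 − 1.769 = 1.514%.
The 2000s: TFP = 3 + 0.702 − 1.098 = 2.604%.
Difference = 1.514 − (2.604) = -1.09 pp.

-1.09 percentage points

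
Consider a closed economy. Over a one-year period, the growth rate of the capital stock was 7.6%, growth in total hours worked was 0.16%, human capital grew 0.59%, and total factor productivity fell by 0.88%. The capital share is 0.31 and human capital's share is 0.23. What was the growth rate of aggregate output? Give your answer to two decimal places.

Labor's share = 1 − 0.31 − 0.23 = 0.46.
The capital stock: 0.31 × 7.6 = 2.356 pp.
Human capital: 0.23 × 0.59 = 0.1357 pp.
Total hours worked: 0.46 × 0.16 = 0.0736 pp.
Output growth = -0.88 + 2.5653 = 1.6853%.

Aggregate output growth was 1.69%.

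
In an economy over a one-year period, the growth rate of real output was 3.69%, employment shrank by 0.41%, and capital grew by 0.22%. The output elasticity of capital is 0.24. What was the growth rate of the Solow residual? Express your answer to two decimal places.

3.95%

Labor's share = 1 − 0.24 = 0.76.
Capital: 0.24 × 0.22 = 0.0528 pp.
Employment: 0.76 × (-0.41) = -0.3116 pp.
TFP growth = 3.69 + 0.2588 = 3.9488%.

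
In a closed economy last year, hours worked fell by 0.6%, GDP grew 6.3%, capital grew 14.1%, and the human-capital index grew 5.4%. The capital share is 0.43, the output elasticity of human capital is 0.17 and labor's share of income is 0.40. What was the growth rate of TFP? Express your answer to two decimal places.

-0.44%

Labor's share = 1 − 0.43 − 0.17 = 0.4.
Capital: 0.43 × 14.1 = 6.063 pp.
The human-capital index: 0.17 × 5.4 = 0.918 pp.
Hours worked: 0.4 × (-0.6) = -0.24 pp.
TFP growth = 6.3 − 6.741 = -0.441%.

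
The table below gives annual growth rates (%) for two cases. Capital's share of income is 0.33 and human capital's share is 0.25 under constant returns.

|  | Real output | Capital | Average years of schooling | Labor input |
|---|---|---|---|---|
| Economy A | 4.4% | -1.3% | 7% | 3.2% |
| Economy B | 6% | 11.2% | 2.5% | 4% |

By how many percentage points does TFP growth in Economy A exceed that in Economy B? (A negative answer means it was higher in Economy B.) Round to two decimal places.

Labor's share = 1 − 0.33 − 0.25 = 0.42.
Economy A: TFP = 4.4 + 0.429 − 1.75 − 1.344 = 1.735%.
Economy B: TFP = 6 − 3.696 − 0.625 − 1.68 = -0.001%.
Difference = 1.735 − (-0.001) = 1.736 pp.

1.74 percentage points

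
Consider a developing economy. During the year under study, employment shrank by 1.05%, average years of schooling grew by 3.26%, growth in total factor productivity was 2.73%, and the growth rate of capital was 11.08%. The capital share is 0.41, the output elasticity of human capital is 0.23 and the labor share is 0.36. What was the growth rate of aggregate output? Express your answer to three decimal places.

Labor's share = 1 − 0.41 − 0.23 = 0.36.
Capital: 0.41 × 11.08 = 4.5428 pp.
Average years of schooling: 0.23 × 3.26 = 0.7498 pp.
Employment: 0.36 × (-1.05) = -0.378 pp.
Output growth = 2.73 + 4.9146 = 7.6446%.

Aggregate output growth was 7.645%.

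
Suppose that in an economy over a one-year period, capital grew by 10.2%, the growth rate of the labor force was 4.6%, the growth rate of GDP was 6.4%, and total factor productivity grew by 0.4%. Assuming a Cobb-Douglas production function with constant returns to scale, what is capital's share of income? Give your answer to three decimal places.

gY = gA + α·gK + (1−α)·gL, so gY − gA − gL = α(gK − gL).
6.4 − 0.4 − 4.6 = α × (10.2 − 4.6).
1.4 = 5.6 α, so α = 0.25.

0.250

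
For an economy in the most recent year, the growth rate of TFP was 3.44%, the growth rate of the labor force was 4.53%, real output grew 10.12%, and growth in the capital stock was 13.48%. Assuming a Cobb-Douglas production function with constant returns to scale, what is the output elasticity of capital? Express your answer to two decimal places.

α = 0.24

gY = gA + α·gK + (1−α)·gL, so gY − gA − gL = α(gK − gL).
10.12 − 3.44 − 4.53 = α × (13.48 − 4.53).
2.15 = 8.95 α, so α = 0.2402.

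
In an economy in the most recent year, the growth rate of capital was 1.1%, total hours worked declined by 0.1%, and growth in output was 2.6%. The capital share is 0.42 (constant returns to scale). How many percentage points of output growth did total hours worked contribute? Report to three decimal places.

-0.058

Labor's share = 1 − 0.42 = 0.58.
Contribution = share × growth = 0.58 × (-0.1) = -0.058 pp.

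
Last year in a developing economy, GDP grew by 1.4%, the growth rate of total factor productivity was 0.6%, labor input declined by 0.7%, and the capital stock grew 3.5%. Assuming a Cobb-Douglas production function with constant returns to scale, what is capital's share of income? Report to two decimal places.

gY = gA + α·gK + (1−α)·gL, so gY − gA − gL = α(gK − gL).
1.4 − 0.6 + 0.7 = α × (3.5 − (-0.7)).
1.5 = 4.2 α, so α = 0.3571.

Capital's share of income is 0.36.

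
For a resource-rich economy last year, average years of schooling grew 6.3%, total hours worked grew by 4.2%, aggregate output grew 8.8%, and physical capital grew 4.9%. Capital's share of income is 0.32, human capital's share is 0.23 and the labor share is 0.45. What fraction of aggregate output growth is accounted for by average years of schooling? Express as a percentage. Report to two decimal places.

Average years of schooling accounted for 16.47% of growth.

Average years of schooling contributed 0.23 × 6.3 = 1.449 pp.
Share of growth = 1.449 / 8.8 × 100 = 16.4659%.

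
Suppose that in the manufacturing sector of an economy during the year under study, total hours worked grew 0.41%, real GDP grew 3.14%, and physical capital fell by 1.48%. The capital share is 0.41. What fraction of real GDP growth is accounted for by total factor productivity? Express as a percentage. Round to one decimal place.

Total factor productivity accounted for 111.6% of growth.

Labor's share = 1 − 0.41 = 0.59.
Physical capital: 0.41 × (-1.48) = -0.6068 pp.
Total hours worked: 0.59 × 0.41 = 0.2419 pp.
TFP growth = 3.14 + 0.3649 = 3.5049%.
TFP share of growth = 3.5049 / 3.14 × 100 = 111.621%.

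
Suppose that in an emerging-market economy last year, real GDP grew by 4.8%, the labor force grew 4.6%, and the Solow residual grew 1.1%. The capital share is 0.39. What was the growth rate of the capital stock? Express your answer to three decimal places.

Labor's share = 1 − 0.39 = 0.61.
gY = gA + 0.61×4.6 + 0.39×g.
0.39×g = 4.8 − 1.1 − 2.806 = 0.894.
g = 0.894 / 0.39 = 2.29231%.

2.292%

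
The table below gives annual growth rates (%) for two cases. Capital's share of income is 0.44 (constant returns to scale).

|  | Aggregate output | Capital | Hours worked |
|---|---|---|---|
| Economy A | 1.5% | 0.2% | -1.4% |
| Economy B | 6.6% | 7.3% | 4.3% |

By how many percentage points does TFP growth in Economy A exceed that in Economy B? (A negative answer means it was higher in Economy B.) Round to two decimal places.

Labor's share = 1 − 0.44 = 0.56.
Economy A: TFP = 1.5 − 0.088 + 0.784 = 2.196%.
Economy B: TFP = 6.6 − 3.212 − 2.408 = 0.98%.
Difference = 2.196 − (0.98) = 1.216 pp.

1.22 percentage points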